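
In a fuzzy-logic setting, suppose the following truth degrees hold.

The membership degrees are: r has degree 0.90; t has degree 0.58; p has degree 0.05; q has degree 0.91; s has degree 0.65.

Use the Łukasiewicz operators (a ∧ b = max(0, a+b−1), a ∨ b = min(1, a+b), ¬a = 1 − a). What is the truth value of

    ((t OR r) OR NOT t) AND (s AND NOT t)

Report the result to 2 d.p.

t OR r = min(1, a+b) on (0.58, 0.90) = 1.00
NOT t = 1 − 0.58 = 0.42
(t OR r) OR NOT t = min(1, a+b) on (1.00, 0.42) = 1.00
NOT t = 1 − 0.58 = 0.42
s AND NOT t = max(0, a+b−1) on (0.65, 0.42) = 0.07
((t OR r) OR NOT t) AND (s AND NOT t) = max(0, a+b−1) on (1.00, 0.07) = 0.07

0.07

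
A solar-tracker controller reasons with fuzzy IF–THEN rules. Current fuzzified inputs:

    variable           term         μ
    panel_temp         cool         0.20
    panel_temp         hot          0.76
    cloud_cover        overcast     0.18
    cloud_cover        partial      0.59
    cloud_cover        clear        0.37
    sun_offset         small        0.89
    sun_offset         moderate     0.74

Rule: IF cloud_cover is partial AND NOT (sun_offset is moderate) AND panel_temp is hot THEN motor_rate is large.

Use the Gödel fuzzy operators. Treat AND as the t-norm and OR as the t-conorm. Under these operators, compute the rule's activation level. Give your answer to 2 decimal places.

0.26

firing strength: partial=0.59, ¬moderate=1−0.74=0.26, hot=0.76; AND[min(a, b)] → w = 0.26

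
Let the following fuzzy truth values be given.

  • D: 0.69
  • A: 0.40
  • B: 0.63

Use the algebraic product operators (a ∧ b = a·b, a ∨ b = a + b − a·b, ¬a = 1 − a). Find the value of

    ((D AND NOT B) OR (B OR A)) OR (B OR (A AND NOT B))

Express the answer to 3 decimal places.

0.948

NOT B = 1 − 0.6300 = 0.3700
D AND NOT B = a·b on (0.6900, 0.3700) = 0.2553
B OR A = a + b − a·b on (0.6300, 0.4000) = 0.7780
(D AND NOT B) OR (B OR A) = a + b − a·b on (0.2553, 0.7780) = 0.8347
NOT B = 1 − 0.6300 = 0.3700
A AND NOT B = a·b on (0.4000, 0.3700) = 0.1480
B OR (A AND NOT B) = a + b − a·b on (0.6300, 0.1480) = 0.6848
((D AND NOT B) OR (B OR A)) OR (B OR (A AND NOT B)) = a + b − a·b on (0.8347, 0.6848) = 0.9479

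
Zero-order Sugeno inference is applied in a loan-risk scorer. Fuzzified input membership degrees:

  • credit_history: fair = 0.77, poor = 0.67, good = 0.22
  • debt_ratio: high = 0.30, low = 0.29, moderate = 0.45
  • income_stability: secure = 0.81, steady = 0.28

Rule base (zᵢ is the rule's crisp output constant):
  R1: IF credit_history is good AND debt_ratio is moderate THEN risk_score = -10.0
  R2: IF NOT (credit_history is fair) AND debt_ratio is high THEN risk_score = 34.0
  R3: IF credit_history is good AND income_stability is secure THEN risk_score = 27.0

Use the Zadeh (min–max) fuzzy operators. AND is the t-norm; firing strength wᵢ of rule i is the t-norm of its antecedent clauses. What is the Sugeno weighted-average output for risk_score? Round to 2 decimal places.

17.25

R1 (z=-10.0): good=0.22, moderate=0.45; AND[min(a, b)] → w = 0.22
R2 (z=34.0): ¬fair=1−0.77=0.23, high=0.30; AND[min(a, b)] → w = 0.23
R3 (z=27.0): good=0.22, secure=0.81; AND[min(a, b)] → w = 0.22
Weighted average = (0.22·-10.0 + 0.23·34.0 + 0.22·27.0) / (0.22 + 0.23 + 0.22)
  = 11.5600 / 0.6700 = 17.25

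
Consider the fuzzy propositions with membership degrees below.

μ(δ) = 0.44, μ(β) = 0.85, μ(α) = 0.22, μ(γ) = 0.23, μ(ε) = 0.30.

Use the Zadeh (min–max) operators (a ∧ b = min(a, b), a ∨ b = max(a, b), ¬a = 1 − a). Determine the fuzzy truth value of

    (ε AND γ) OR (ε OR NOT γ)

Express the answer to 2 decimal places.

ε AND γ = min(a, b) on (0.30, 0.23) = 0.23
NOT γ = 1 − 0.23 = 0.77
ε OR NOT γ = max(a, b) on (0.30, 0.77) = 0.77
(ε AND γ) OR (ε OR NOT γ) = max(a, b) on (0.23, 0.77) = 0.77

0.77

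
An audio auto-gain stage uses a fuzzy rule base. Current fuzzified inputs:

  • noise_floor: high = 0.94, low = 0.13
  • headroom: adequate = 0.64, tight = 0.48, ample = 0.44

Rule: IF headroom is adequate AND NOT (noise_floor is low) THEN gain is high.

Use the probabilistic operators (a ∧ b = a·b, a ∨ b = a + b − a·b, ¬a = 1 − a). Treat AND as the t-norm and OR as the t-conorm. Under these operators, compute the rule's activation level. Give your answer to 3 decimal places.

0.557

firing strength: adequate=0.64, ¬low=1−0.13=0.87; AND[a·b] → w = 0.5568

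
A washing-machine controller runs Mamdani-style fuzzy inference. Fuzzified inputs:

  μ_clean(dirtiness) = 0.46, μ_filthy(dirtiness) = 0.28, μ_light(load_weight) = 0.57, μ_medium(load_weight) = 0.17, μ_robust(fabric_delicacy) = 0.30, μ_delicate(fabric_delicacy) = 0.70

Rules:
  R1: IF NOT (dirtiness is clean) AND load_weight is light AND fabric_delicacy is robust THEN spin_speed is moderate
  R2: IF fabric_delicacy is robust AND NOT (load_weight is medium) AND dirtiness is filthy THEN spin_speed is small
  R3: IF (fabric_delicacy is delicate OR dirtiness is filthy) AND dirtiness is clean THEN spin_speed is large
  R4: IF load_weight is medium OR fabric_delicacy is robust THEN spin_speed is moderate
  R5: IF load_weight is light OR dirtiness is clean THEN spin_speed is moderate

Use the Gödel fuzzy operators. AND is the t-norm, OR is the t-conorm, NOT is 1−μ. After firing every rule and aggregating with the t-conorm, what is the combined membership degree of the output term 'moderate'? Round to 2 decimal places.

R1: ¬clean=1−0.46=0.54, light=0.57, robust=0.30; AND[min(a, b)] → w = 0.30
R2: robust=0.30, ¬medium=1−0.17=0.83, filthy=0.28; AND[min(a, b)] → w = 0.28
R3: (delicate=0.70 OR filthy=0.28) = 0.70; AND[min(a, b)] with clean=0.46 → w = 0.46
R4: medium=0.17, robust=0.30; OR[max(a, b)] → w = 0.30
R5: light=0.57, clean=0.46; OR[max(a, b)] → w = 0.57
Rules with consequent 'moderate': {R1, R4, R5} → strengths 0.30, 0.30, 0.57
Aggregate via t-conorm [max(a, b)]: 0.57

0.57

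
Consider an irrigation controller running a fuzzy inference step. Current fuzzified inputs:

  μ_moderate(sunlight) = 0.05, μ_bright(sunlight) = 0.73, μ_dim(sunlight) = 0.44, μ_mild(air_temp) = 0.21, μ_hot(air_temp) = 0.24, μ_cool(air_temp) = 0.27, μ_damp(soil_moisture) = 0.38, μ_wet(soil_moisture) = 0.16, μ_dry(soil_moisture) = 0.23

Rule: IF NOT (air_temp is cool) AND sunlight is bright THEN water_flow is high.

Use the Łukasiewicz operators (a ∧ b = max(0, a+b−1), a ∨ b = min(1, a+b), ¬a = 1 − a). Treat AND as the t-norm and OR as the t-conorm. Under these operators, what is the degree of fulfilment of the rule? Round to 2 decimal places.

firing strength: ¬cool=1−0.27=0.73, bright=0.73; AND[max(0, a+b−1)] → w = 0.46

0.46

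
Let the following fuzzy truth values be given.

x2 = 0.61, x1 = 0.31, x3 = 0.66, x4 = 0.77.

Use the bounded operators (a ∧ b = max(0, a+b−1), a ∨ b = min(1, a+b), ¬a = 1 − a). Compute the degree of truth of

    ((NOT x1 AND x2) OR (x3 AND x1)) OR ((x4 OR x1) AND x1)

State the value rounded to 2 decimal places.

0.61

NOT x1 = 1 − 0.31 = 0.69
NOT x1 AND x2 = max(0, a+b−1) on (0.69, 0.61) = 0.30
x3 AND x1 = max(0, a+b−1) on (0.66, 0.31) = 0.00
(NOT x1 AND x2) OR (x3 AND x1) = min(1, a+b) on (0.30, 0.00) = 0.30
x4 OR x1 = min(1, a+b) on (0.77, 0.31) = 1.00
(x4 OR x1) AND x1 = max(0, a+b−1) on (1.00, 0.31) = 0.31
((NOT x1 AND x2) OR (x3 AND x1)) OR ((x4 OR x1) AND x1) = min(1, a+b) on (0.30, 0.31) = 0.61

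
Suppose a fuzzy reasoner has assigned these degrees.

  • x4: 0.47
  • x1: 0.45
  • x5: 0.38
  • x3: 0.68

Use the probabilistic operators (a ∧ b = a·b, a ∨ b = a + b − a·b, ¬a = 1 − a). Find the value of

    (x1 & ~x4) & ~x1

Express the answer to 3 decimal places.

0.131

~x4 = 1 − 0.4700 = 0.5300
x1 & ~x4 = a·b on (0.4500, 0.5300) = 0.2385
~x1 = 1 − 0.4500 = 0.5500
(x1 & ~x4) & ~x1 = a·b on (0.2385, 0.5500) = 0.1312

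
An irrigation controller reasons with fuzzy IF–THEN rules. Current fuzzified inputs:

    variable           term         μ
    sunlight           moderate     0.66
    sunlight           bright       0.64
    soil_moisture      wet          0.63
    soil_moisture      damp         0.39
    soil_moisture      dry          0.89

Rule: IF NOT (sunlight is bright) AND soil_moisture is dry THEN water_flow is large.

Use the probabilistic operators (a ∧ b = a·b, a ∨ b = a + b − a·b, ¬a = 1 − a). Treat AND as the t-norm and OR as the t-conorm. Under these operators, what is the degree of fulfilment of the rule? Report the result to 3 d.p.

firing strength: ¬bright=1−0.64=0.36, dry=0.89; AND[a·b] → w = 0.3204

0.320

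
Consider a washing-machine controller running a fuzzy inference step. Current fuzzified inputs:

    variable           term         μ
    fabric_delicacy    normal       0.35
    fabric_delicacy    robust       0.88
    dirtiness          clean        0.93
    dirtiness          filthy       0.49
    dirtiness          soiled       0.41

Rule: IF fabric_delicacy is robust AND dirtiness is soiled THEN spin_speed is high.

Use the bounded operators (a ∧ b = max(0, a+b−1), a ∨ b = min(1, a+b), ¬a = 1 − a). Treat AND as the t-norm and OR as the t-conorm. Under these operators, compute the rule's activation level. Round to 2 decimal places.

firing strength: robust=0.88, soiled=0.41; AND[max(0, a+b−1)] → w = 0.29

0.29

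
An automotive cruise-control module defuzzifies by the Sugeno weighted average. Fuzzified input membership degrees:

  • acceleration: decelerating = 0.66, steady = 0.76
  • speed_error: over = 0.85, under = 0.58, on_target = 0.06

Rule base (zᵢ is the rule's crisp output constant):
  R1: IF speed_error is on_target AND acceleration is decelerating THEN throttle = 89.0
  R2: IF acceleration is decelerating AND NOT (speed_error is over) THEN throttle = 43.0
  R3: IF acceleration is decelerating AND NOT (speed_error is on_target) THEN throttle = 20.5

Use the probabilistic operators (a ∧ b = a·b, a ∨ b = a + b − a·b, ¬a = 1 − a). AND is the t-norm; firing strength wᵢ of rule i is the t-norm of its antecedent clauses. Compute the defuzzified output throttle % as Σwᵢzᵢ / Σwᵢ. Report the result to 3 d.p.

R1 (z=89.0): on_target=0.06, decelerating=0.66; AND[a·b] → w = 0.0396
R2 (z=43.0): decelerating=0.66, ¬over=1−0.85=0.15; AND[a·b] → w = 0.0990
R3 (z=20.5): decelerating=0.66, ¬on_target=1−0.06=0.94; AND[a·b] → w = 0.6204
Weighted average = (0.0396·89.0 + 0.0990·43.0 + 0.6204·20.5) / (0.0396 + 0.0990 + 0.6204)
  = 20.4996 / 0.7590 = 27.009

27.009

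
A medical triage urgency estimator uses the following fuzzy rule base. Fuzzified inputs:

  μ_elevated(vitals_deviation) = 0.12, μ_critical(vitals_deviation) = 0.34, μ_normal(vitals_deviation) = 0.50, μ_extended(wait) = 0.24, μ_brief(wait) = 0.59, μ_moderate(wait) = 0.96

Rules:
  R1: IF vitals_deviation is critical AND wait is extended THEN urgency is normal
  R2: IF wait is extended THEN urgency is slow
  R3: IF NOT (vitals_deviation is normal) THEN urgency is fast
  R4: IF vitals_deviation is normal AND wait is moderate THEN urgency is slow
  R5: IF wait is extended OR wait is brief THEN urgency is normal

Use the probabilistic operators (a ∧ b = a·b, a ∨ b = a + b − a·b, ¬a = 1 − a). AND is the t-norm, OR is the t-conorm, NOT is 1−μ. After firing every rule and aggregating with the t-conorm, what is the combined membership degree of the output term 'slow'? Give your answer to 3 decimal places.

0.605

R1: critical=0.34, extended=0.24; AND[a·b] → w = 0.0816
R2: extended=0.24 → w = 0.2400
R3: ¬normal=1−0.50=0.50 → w = 0.5000
R4: normal=0.50, moderate=0.96; AND[a·b] → w = 0.4800
R5: extended=0.24, brief=0.59; OR[a + b − a·b] → w = 0.6884
Rules with consequent 'slow': {R2, R4} → strengths 0.2400, 0.4800
Aggregate via t-conorm [a + b − a·b]: 0.6048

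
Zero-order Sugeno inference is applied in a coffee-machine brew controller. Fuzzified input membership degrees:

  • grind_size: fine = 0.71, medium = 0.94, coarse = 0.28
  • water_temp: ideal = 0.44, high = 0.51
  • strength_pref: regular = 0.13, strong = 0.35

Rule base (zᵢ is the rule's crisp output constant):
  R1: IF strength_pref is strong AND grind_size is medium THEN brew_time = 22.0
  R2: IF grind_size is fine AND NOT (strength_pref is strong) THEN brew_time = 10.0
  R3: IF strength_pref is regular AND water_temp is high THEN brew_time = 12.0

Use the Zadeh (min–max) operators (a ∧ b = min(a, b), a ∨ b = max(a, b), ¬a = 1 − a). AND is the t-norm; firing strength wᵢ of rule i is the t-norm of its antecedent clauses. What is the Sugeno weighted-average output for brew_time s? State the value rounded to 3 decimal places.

R1 (z=22.0): strong=0.35, medium=0.94; AND[min(a, b)] → w = 0.35
R2 (z=10.0): fine=0.71, ¬strong=1−0.35=0.65; AND[min(a, b)] → w = 0.65
R3 (z=12.0): regular=0.13, high=0.51; AND[min(a, b)] → w = 0.13
Weighted average = (0.35·22.0 + 0.65·10.0 + 0.13·12.0) / (0.35 + 0.65 + 0.13)
  = 15.7600 / 1.1300 = 13.947

13.947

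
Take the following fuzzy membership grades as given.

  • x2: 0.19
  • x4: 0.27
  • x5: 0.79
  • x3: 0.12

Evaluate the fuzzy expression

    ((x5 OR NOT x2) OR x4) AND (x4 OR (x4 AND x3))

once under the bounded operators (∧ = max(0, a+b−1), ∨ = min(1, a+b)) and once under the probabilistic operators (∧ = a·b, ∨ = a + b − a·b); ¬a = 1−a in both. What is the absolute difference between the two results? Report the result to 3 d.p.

Under bounded:
  NOT x2 = 1 − 0.19 = 0.81
  x5 OR NOT x2 = min(1, a+b) on (0.79, 0.81) = 1.00
  (x5 OR NOT x2) OR x4 = min(1, a+b) on (1.00, 0.27) = 1.00
  x4 AND x3 = max(0, a+b−1) on (0.27, 0.12) = 0.00
  x4 OR (x4 AND x3) = min(1, a+b) on (0.27, 0.00) = 0.27
  ((x5 OR NOT x2) OR x4) AND (x4 OR (x4 AND x3)) = max(0, a+b−1) on (1.00, 0.27) = 0.27
  → value = 0.2700
Under probabilistic:
  NOT x2 = 1 − 0.1900 = 0.8100
  x5 OR NOT x2 = a + b − a·b on (0.7900, 0.8100) = 0.9601
  (x5 OR NOT x2) OR x4 = a + b − a·b on (0.9601, 0.2700) = 0.9709
  x4 AND x3 = a·b on (0.2700, 0.1200) = 0.0324
  x4 OR (x4 AND x3) = a + b − a·b on (0.2700, 0.0324) = 0.2937
  ((x5 OR NOT x2) OR x4) AND (x4 OR (x4 AND x3)) = a·b on (0.9709, 0.2937) = 0.2851
  → value = 0.2851
|0.2700 − 0.2851| = 0.015

0.015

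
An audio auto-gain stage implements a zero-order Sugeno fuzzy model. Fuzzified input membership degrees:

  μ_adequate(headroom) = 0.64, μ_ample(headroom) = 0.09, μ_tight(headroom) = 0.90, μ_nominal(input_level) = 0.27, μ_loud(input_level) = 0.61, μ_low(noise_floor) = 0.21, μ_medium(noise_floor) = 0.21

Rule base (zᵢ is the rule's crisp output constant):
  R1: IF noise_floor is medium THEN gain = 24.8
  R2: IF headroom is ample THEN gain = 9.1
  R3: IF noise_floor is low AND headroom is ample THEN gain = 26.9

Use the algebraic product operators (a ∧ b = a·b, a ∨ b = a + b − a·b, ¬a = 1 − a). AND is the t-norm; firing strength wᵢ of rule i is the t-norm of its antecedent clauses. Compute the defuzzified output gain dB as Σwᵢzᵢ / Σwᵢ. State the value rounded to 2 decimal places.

R1 (z=24.8): medium=0.21 → w = 0.2100
R2 (z=9.1): ample=0.09 → w = 0.0900
R3 (z=26.9): low=0.21, ample=0.09; AND[a·b] → w = 0.0189
Weighted average = (0.2100·24.8 + 0.0900·9.1 + 0.0189·26.9) / (0.2100 + 0.0900 + 0.0189)
  = 6.5354 / 0.3189 = 20.49

20.49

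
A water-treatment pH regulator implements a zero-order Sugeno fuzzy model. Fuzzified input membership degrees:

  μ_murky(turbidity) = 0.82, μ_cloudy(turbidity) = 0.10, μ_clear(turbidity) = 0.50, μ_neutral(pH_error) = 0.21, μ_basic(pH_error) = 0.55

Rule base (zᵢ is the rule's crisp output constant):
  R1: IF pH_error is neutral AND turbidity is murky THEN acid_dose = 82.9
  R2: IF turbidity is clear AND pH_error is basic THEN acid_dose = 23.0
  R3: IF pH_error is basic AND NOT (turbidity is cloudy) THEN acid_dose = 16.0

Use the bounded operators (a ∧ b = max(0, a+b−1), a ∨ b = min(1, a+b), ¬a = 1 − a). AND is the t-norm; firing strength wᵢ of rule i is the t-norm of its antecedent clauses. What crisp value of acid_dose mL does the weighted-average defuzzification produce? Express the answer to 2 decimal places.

R1 (z=82.9): neutral=0.21, murky=0.82; AND[max(0, a+b−1)] → w = 0.03
R2 (z=23.0): clear=0.50, basic=0.55; AND[max(0, a+b−1)] → w = 0.05
R3 (z=16.0): basic=0.55, ¬cloudy=1−0.10=0.90; AND[max(0, a+b−1)] → w = 0.45
Weighted average = (0.03·82.9 + 0.05·23.0 + 0.45·16.0) / (0.03 + 0.05 + 0.45)
  = 10.8370 / 0.5300 = 20.45

20.45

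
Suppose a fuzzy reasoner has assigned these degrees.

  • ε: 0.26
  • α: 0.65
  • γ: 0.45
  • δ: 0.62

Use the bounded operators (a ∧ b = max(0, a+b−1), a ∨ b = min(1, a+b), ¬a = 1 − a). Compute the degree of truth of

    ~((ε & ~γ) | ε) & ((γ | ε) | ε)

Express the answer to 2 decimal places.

~γ = 1 − 0.45 = 0.55
ε & ~γ = max(0, a+b−1) on (0.26, 0.55) = 0.00
(ε & ~γ) | ε = min(1, a+b) on (0.00, 0.26) = 0.26
~((ε & ~γ) | ε) = 1 − 0.26 = 0.74
γ | ε = min(1, a+b) on (0.45, 0.26) = 0.71
(γ | ε) | ε = min(1, a+b) on (0.71, 0.26) = 0.97
~((ε & ~γ) | ε) & ((γ | ε) | ε) = max(0, a+b−1) on (0.74, 0.97) = 0.71

0.71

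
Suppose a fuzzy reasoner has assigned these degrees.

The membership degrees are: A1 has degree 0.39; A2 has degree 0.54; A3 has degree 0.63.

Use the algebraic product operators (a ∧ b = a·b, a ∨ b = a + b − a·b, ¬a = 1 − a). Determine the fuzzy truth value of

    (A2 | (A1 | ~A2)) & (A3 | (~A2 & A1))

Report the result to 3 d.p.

0.591

~A2 = 1 − 0.5400 = 0.4600
A1 | ~A2 = a + b − a·b on (0.3900, 0.4600) = 0.6706
A2 | (A1 | ~A2) = a + b − a·b on (0.5400, 0.6706) = 0.8485
~A2 = 1 − 0.5400 = 0.4600
~A2 & A1 = a·b on (0.4600, 0.3900) = 0.1794
A3 | (~A2 & A1) = a + b − a·b on (0.6300, 0.1794) = 0.6964
(A2 | (A1 | ~A2)) & (A3 | (~A2 & A1)) = a·b on (0.8485, 0.6964) = 0.5909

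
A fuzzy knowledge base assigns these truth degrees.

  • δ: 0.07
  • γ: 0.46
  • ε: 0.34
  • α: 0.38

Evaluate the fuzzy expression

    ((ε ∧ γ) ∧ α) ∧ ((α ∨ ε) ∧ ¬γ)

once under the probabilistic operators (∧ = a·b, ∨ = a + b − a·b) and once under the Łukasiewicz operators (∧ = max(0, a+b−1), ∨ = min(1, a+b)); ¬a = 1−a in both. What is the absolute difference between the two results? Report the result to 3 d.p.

Under probabilistic:
  ε ∧ γ = a·b on (0.3400, 0.4600) = 0.1564
  (ε ∧ γ) ∧ α = a·b on (0.1564, 0.3800) = 0.0594
  α ∨ ε = a + b − a·b on (0.3800, 0.3400) = 0.5908
  ¬γ = 1 − 0.4600 = 0.5400
  (α ∨ ε) ∧ ¬γ = a·b on (0.5908, 0.5400) = 0.3190
  ((ε ∧ γ) ∧ α) ∧ ((α ∨ ε) ∧ ¬γ) = a·b on (0.0594, 0.3190) = 0.0190
  → value = 0.0190
Under Łukasiewicz:
  ε ∧ γ = max(0, a+b−1) on (0.34, 0.46) = 0.00
  (ε ∧ γ) ∧ α = max(0, a+b−1) on (0.00, 0.38) = 0.00
  α ∨ ε = min(1, a+b) on (0.38, 0.34) = 0.72
  ¬γ = 1 − 0.46 = 0.54
  (α ∨ ε) ∧ ¬γ = max(0, a+b−1) on (0.72, 0.54) = 0.26
  ((ε ∧ γ) ∧ α) ∧ ((α ∨ ε) ∧ ¬γ) = max(0, a+b−1) on (0.00, 0.26) = 0.00
  → value = 0.0000
|0.0190 − 0.0000| = 0.019

0.019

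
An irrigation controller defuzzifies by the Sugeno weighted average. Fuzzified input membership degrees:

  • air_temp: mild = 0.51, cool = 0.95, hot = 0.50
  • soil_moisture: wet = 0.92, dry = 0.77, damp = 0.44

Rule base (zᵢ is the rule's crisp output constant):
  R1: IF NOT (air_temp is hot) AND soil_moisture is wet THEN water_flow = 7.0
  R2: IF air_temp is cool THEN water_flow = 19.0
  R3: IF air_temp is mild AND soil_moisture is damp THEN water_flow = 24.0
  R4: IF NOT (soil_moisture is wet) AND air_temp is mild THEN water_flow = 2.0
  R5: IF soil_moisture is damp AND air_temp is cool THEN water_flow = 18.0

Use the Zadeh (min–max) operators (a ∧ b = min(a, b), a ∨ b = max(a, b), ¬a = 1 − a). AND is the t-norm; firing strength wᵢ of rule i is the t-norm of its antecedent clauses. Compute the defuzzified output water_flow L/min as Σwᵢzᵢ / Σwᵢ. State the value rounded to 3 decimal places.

16.676

R1 (z=7.0): ¬hot=1−0.50=0.50, wet=0.92; AND[min(a, b)] → w = 0.50
R2 (z=19.0): cool=0.95 → w = 0.95
R3 (z=24.0): mild=0.51, damp=0.44; AND[min(a, b)] → w = 0.44
R4 (z=2.0): ¬wet=1−0.92=0.08, mild=0.51; AND[min(a, b)] → w = 0.08
R5 (z=18.0): damp=0.44, cool=0.95; AND[min(a, b)] → w = 0.44
Weighted average = (0.50·7.0 + 0.95·19.0 + 0.44·24.0 + 0.08·2.0 + 0.44·18.0) / (0.50 + 0.95 + 0.44 + 0.08 + 0.44)
  = 40.1900 / 2.4100 = 16.676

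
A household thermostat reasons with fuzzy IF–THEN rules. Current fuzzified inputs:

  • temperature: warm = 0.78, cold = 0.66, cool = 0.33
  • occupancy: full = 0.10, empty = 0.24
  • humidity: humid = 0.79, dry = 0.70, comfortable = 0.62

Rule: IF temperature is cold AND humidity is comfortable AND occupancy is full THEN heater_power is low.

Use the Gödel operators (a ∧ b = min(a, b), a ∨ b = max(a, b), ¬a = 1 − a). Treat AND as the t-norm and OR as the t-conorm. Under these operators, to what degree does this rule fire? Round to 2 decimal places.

firing strength: cold=0.66, comfortable=0.62, full=0.10; AND[min(a, b)] → w = 0.10

0.10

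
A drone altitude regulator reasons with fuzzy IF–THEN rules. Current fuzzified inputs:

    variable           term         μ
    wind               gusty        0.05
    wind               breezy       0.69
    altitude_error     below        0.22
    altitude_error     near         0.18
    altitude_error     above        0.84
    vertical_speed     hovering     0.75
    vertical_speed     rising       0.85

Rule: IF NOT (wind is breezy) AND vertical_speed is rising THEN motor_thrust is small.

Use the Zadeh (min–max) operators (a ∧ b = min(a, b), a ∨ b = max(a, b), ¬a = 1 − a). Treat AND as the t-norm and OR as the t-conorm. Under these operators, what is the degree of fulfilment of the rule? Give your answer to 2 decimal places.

firing strength: ¬breezy=1−0.69=0.31, rising=0.85; AND[min(a, b)] → w = 0.31

0.31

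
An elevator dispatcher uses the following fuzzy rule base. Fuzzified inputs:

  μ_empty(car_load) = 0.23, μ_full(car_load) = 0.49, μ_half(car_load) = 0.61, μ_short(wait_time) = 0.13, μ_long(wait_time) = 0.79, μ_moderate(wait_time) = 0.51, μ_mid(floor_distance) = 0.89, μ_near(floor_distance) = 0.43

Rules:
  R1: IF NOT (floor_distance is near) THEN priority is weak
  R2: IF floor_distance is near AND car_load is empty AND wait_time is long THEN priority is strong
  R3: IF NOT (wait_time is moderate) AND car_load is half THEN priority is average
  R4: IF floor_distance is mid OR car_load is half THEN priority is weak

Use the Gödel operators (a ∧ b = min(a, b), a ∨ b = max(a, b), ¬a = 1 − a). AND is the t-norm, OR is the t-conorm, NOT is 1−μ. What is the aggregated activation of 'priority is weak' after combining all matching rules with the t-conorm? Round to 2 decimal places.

R1: ¬near=1−0.43=0.57 → w = 0.57
R2: near=0.43, empty=0.23, long=0.79; AND[min(a, b)] → w = 0.23
R3: ¬moderate=1−0.51=0.49, half=0.61; AND[min(a, b)] → w = 0.49
R4: mid=0.89, half=0.61; OR[max(a, b)] → w = 0.89
Rules with consequent 'weak': {R1, R4} → strengths 0.57, 0.89
Aggregate via t-conorm [max(a, b)]: 0.89

0.89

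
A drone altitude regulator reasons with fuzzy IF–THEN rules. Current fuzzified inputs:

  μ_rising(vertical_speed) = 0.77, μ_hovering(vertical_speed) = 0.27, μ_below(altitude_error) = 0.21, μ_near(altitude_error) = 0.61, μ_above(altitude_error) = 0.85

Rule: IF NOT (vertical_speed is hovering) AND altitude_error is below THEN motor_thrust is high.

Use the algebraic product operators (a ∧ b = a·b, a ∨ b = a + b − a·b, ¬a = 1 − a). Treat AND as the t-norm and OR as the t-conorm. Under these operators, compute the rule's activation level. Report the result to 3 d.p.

firing strength: ¬hovering=1−0.27=0.73, below=0.21; AND[a·b] → w = 0.1533

0.153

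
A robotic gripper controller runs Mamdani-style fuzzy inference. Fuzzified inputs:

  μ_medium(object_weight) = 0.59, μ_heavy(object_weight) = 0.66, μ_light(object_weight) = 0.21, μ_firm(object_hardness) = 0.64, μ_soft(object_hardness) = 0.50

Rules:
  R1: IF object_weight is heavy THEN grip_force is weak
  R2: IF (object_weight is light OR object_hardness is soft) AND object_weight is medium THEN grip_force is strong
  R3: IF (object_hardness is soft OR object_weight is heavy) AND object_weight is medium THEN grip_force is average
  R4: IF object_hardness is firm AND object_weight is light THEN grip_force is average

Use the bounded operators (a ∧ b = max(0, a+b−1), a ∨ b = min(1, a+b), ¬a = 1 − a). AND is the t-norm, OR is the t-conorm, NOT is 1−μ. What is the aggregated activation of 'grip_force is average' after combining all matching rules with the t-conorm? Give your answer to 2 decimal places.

R1: heavy=0.66 → w = 0.66
R2: (light=0.21 OR soft=0.50) = 0.71; AND[max(0, a+b−1)] with medium=0.59 → w = 0.30
R3: (soft=0.50 OR heavy=0.66) = 1.00; AND[max(0, a+b−1)] with medium=0.59 → w = 0.59
R4: firm=0.64, light=0.21; AND[max(0, a+b−1)] → w = 0.00
Rules with consequent 'average': {R3, R4} → strengths 0.59, 0.00
Aggregate via t-conorm [min(1, a+b)]: 0.59

0.59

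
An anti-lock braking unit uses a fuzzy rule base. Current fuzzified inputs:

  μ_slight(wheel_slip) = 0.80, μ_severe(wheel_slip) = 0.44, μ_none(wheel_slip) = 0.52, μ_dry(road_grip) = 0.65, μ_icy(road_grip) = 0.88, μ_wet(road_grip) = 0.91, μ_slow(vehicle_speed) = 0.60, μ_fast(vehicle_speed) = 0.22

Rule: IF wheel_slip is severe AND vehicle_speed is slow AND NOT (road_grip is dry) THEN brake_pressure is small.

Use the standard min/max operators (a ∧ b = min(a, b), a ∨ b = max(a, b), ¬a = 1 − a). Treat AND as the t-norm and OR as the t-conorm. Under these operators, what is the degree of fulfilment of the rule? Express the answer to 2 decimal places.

firing strength: severe=0.44, slow=0.60, ¬dry=1−0.65=0.35; AND[min(a, b)] → w = 0.35

0.35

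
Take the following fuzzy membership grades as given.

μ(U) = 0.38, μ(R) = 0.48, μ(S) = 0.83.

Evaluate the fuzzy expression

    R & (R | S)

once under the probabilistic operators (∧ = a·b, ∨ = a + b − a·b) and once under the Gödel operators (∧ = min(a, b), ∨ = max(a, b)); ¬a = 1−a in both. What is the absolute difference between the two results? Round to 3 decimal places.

Under probabilistic:
  R | S = a + b − a·b on (0.4800, 0.8300) = 0.9116
  R & (R | S) = a·b on (0.4800, 0.9116) = 0.4376
  → value = 0.4376
Under Gödel:
  R | S = max(a, b) on (0.48, 0.83) = 0.83
  R & (R | S) = min(a, b) on (0.48, 0.83) = 0.48
  → value = 0.4800
|0.4376 − 0.4800| = 0.042

0.042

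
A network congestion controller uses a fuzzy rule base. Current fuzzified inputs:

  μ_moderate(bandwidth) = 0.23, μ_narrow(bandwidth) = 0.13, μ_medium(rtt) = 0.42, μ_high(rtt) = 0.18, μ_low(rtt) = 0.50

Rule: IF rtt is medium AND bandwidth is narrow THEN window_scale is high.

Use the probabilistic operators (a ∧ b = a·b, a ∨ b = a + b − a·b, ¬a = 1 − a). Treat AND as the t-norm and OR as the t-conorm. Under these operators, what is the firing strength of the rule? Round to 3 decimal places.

firing strength: medium=0.42, narrow=0.13; AND[a·b] → w = 0.0546

0.055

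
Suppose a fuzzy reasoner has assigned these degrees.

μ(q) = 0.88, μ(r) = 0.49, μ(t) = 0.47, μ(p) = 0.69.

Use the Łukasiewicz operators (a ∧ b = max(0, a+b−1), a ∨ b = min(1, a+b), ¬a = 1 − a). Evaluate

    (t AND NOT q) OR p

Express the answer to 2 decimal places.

0.69

NOT q = 1 − 0.88 = 0.12
t AND NOT q = max(0, a+b−1) on (0.47, 0.12) = 0.00
(t AND NOT q) OR p = min(1, a+b) on (0.00, 0.69) = 0.69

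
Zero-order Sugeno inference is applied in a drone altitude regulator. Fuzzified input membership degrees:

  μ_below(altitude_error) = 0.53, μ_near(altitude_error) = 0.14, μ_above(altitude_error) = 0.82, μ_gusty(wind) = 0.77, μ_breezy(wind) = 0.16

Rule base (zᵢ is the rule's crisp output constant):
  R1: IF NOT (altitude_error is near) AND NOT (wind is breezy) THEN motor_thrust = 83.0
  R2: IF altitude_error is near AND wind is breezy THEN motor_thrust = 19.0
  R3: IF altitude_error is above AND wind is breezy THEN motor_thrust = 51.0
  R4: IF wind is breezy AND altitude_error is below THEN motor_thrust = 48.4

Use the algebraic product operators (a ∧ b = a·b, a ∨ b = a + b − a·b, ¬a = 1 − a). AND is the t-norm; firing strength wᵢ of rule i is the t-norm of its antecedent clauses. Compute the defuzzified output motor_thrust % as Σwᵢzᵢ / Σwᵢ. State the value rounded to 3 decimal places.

74.084

R1 (z=83.0): ¬near=1−0.14=0.86, ¬breezy=1−0.16=0.84; AND[a·b] → w = 0.7224
R2 (z=19.0): near=0.14, breezy=0.16; AND[a·b] → w = 0.0224
R3 (z=51.0): above=0.82, breezy=0.16; AND[a·b] → w = 0.1312
R4 (z=48.4): breezy=0.16, below=0.53; AND[a·b] → w = 0.0848
Weighted average = (0.7224·83.0 + 0.0224·19.0 + 0.1312·51.0 + 0.0848·48.4) / (0.7224 + 0.0224 + 0.1312 + 0.0848)
  = 71.1803 / 0.9608 = 74.084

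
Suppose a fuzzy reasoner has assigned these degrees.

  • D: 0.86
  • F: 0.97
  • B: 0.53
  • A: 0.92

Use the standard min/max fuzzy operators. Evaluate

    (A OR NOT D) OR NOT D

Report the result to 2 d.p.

0.92

NOT D = 1 − 0.86 = 0.14
A OR NOT D = max(a, b) on (0.92, 0.14) = 0.92
NOT D = 1 − 0.86 = 0.14
(A OR NOT D) OR NOT D = max(a, b) on (0.92, 0.14) = 0.92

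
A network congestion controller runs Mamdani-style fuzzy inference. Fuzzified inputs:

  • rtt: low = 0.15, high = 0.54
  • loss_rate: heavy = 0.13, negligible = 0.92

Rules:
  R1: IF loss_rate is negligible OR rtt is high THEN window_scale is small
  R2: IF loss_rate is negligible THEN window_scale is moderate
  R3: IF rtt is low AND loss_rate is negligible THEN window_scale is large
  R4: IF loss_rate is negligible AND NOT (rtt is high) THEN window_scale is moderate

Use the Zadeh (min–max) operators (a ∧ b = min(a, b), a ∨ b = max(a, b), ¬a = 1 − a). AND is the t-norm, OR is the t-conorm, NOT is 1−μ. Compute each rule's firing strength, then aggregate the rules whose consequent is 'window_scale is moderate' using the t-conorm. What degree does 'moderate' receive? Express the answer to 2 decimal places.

R1: negligible=0.92, high=0.54; OR[max(a, b)] → w = 0.92
R2: negligible=0.92 → w = 0.92
R3: low=0.15, negligible=0.92; AND[min(a, b)] → w = 0.15
R4: negligible=0.92, ¬high=1−0.54=0.46; AND[min(a, b)] → w = 0.46
Rules with consequent 'moderate': {R2, R4} → strengths 0.92, 0.46
Aggregate via t-conorm [max(a, b)]: 0.92

0.92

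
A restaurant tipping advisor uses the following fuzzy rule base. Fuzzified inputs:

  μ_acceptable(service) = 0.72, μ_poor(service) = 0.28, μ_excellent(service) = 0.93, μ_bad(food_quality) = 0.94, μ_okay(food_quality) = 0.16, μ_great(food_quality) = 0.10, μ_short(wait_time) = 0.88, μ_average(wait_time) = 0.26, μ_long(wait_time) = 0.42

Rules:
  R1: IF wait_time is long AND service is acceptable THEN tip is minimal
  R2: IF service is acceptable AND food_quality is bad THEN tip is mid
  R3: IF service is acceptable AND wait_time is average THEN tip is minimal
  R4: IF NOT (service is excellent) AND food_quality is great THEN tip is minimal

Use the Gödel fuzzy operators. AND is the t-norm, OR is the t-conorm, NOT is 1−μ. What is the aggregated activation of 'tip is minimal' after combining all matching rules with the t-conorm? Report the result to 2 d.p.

0.42

R1: long=0.42, acceptable=0.72; AND[min(a, b)] → w = 0.42
R2: acceptable=0.72, bad=0.94; AND[min(a, b)] → w = 0.72
R3: acceptable=0.72, average=0.26; AND[min(a, b)] → w = 0.26
R4: ¬excellent=1−0.93=0.07, great=0.10; AND[min(a, b)] → w = 0.07
Rules with consequent 'minimal': {R1, R3, R4} → strengths 0.42, 0.26, 0.07
Aggregate via t-conorm [max(a, b)]: 0.42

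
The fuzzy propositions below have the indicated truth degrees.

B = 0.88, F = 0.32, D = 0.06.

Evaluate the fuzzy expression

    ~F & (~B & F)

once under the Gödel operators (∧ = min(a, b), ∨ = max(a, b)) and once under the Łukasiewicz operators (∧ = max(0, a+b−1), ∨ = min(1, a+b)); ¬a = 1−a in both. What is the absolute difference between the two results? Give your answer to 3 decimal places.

0.120

Under Gödel:
  ~F = 1 − 0.32 = 0.68
  ~B = 1 − 0.88 = 0.12
  ~B & F = min(a, b) on (0.12, 0.32) = 0.12
  ~F & (~B & F) = min(a, b) on (0.68, 0.12) = 0.12
  → value = 0.1200
Under Łukasiewicz:
  ~F = 1 − 0.32 = 0.68
  ~B = 1 − 0.88 = 0.12
  ~B & F = max(0, a+b−1) on (0.12, 0.32) = 0.00
  ~F & (~B & F) = max(0, a+b−1) on (0.68, 0.00) = 0.00
  → value = 0.0000
|0.1200 − 0.0000| = 0.120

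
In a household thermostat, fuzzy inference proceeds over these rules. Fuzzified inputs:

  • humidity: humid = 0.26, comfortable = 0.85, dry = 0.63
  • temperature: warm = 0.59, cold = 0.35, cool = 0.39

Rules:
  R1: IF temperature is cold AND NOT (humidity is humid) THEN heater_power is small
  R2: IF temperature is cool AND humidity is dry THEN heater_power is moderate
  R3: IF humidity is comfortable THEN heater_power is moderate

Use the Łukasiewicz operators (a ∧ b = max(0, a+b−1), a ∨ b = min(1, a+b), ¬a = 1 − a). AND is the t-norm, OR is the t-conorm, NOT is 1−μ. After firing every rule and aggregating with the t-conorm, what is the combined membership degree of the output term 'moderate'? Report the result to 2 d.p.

R1: cold=0.35, ¬humid=1−0.26=0.74; AND[max(0, a+b−1)] → w = 0.09
R2: cool=0.39, dry=0.63; AND[max(0, a+b−1)] → w = 0.02
R3: comfortable=0.85 → w = 0.85
Rules with consequent 'moderate': {R2, R3} → strengths 0.02, 0.85
Aggregate via t-conorm [min(1, a+b)]: 0.87

0.87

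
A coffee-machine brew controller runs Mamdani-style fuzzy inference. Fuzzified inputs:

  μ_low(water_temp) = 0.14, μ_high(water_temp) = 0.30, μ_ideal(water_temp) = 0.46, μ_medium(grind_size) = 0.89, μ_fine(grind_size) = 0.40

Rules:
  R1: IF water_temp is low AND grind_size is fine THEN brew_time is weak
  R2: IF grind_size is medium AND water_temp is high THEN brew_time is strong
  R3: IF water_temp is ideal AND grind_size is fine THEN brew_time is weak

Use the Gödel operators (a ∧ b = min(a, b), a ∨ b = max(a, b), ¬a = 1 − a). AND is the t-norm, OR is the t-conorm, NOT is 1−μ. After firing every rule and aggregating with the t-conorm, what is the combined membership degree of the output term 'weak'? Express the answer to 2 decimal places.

R1: low=0.14, fine=0.40; AND[min(a, b)] → w = 0.14
R2: medium=0.89, high=0.30; AND[min(a, b)] → w = 0.30
R3: ideal=0.46, fine=0.40; AND[min(a, b)] → w = 0.40
Rules with consequent 'weak': {R1, R3} → strengths 0.14, 0.40
Aggregate via t-conorm [max(a, b)]: 0.40

0.40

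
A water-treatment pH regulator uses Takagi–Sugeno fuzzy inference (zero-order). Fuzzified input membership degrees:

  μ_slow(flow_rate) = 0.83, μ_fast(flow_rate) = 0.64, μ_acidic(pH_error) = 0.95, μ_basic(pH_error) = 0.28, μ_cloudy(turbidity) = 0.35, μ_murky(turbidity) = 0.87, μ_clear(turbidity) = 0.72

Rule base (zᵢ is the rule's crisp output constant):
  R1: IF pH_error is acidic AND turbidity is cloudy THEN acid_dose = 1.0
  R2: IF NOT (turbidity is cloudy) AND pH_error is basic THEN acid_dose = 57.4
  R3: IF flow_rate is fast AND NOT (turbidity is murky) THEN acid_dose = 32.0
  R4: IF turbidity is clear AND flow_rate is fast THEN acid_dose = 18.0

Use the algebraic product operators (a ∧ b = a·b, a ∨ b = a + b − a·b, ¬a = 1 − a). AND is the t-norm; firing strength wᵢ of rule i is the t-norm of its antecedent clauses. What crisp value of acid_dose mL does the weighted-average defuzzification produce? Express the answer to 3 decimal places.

R1 (z=1.0): acidic=0.95, cloudy=0.35; AND[a·b] → w = 0.3325
R2 (z=57.4): ¬cloudy=1−0.35=0.65, basic=0.28; AND[a·b] → w = 0.1820
R3 (z=32.0): fast=0.64, ¬murky=1−0.87=0.13; AND[a·b] → w = 0.0832
R4 (z=18.0): clear=0.72, fast=0.64; AND[a·b] → w = 0.4608
Weighted average = (0.3325·1.0 + 0.1820·57.4 + 0.0832·32.0 + 0.4608·18.0) / (0.3325 + 0.1820 + 0.0832 + 0.4608)
  = 21.7361 / 1.0585 = 20.535

20.535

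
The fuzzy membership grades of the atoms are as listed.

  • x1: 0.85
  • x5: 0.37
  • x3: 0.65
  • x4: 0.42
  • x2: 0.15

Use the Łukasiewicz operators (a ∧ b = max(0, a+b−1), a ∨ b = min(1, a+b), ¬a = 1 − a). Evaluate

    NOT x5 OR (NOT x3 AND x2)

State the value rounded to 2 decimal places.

0.63

NOT x5 = 1 − 0.37 = 0.63
NOT x3 = 1 − 0.65 = 0.35
NOT x3 AND x2 = max(0, a+b−1) on (0.35, 0.15) = 0.00
NOT x5 OR (NOT x3 AND x2) = min(1, a+b) on (0.63, 0.00) = 0.63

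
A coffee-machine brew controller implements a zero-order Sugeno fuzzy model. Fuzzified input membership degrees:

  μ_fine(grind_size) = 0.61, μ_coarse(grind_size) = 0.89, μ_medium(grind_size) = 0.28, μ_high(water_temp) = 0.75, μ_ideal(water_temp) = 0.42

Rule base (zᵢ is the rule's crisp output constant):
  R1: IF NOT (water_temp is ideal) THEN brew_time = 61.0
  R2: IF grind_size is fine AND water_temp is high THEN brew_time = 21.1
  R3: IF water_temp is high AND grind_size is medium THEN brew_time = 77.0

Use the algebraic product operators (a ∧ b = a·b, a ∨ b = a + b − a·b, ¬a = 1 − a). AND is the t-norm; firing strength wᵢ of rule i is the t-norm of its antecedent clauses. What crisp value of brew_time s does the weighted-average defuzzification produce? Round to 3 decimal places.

R1 (z=61.0): ¬ideal=1−0.42=0.58 → w = 0.5800
R2 (z=21.1): fine=0.61, high=0.75; AND[a·b] → w = 0.4575
R3 (z=77.0): high=0.75, medium=0.28; AND[a·b] → w = 0.2100
Weighted average = (0.5800·61.0 + 0.4575·21.1 + 0.2100·77.0) / (0.5800 + 0.4575 + 0.2100)
  = 61.2033 / 1.2475 = 49.061

49.061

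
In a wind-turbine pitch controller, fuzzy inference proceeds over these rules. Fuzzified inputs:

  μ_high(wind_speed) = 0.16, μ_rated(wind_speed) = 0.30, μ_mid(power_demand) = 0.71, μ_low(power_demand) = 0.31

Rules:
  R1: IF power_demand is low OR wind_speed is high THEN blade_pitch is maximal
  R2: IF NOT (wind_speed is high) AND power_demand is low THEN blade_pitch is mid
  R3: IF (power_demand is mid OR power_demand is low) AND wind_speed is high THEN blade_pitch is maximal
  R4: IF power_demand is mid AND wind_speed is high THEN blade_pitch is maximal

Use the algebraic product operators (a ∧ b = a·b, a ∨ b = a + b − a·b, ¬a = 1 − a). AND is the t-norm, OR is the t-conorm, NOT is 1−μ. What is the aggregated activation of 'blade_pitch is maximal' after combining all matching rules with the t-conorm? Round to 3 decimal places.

0.552

R1: low=0.31, high=0.16; OR[a + b − a·b] → w = 0.4204
R2: ¬high=1−0.16=0.84, low=0.31; AND[a·b] → w = 0.2604
R3: (mid=0.71 OR low=0.31) = 0.7999; AND[a·b] with high=0.16 → w = 0.1280
R4: mid=0.71, high=0.16; AND[a·b] → w = 0.1136
Rules with consequent 'maximal': {R1, R3, R4} → strengths 0.4204, 0.1280, 0.1136
Aggregate via t-conorm [a + b − a·b]: 0.5520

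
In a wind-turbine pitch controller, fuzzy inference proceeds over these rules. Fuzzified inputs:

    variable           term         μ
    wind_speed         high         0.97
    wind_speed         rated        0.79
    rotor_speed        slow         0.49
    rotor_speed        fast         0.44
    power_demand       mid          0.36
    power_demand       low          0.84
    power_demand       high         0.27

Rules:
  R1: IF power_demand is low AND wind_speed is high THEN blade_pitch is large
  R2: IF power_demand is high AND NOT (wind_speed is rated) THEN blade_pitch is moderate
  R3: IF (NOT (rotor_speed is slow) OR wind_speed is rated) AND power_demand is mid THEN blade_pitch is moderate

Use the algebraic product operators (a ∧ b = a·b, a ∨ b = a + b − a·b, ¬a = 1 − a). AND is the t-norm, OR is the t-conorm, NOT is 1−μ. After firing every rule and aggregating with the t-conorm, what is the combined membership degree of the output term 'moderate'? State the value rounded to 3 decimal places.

0.361

R1: low=0.84, high=0.97; AND[a·b] → w = 0.8148
R2: high=0.27, ¬rated=1−0.79=0.21; AND[a·b] → w = 0.0567
R3: (¬slow=1−0.49=0.51 OR rated=0.79) = 0.8971; AND[a·b] with mid=0.36 → w = 0.3230
Rules with consequent 'moderate': {R2, R3} → strengths 0.0567, 0.3230
Aggregate via t-conorm [a + b − a·b]: 0.3613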